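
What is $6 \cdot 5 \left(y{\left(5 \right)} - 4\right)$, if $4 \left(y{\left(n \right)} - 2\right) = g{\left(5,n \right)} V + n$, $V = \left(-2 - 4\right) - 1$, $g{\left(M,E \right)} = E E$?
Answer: $-1335$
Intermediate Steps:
$g{\left(M,E \right)} = E^{2}$
$V = -7$ ($V = -6 - 1 = -7$)
$y{\left(n \right)} = 2 - \frac{7 n^{2}}{4} + \frac{n}{4}$ ($y{\left(n \right)} = 2 + \frac{n^{2} \left(-7\right) + n}{4} = 2 + \frac{- 7 n^{2} + n}{4} = 2 + \frac{n - 7 n^{2}}{4} = 2 - \left(- \frac{n}{4} + \frac{7 n^{2}}{4}\right) = 2 - \frac{7 n^{2}}{4} + \frac{n}{4}$)
$6 \cdot 5 \left(y{\left(5 \right)} - 4\right) = 6 \cdot 5 \left(\left(2 - \frac{7 \cdot 5^{2}}{4} + \frac{1}{4} \cdot 5\right) - 4\right) = 30 \left(\left(2 - \frac{175}{4} + \frac{5}{4}\right) - 4\right) = 30 \left(- \frac{81}{2} - 4\right) = 30 \left(- \frac{89}{2}\right) = -1335$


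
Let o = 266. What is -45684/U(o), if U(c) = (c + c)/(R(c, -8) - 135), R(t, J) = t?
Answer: -1496151/133 ≈ -11249.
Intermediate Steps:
U(c) = 2*c/(-135 + c) (U(c) = (c + c)/(c - 135) = (2*c)/(-135 + c) = 2*c/(-135 + c))
-45684/U(o) = -45684/(2*266/(-135 + 266)) = -45684/(2*266/131) = -45684/(2*266*(1/131)) = -45684/532/131 = -45684*131/532 = -1496151/133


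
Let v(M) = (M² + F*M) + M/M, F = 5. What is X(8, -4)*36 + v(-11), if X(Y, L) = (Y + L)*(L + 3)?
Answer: -77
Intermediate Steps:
X(Y, L) = (3 + L)*(L + Y) (X(Y, L) = (L + Y)*(3 + L) = (3 + L)*(L + Y))
v(M) = 1 + M² + 5*M (v(M) = (M² + 5*M) + M/M = (M² + 5*M) + 1 = 1 + M² + 5*M)
X(8, -4)*36 + v(-11) = ((-4)² + 3*(-4) + 3*8 - 4*8)*36 + (1 + (-11)² + 5*(-11)) = (16 - 12 + 24 - 32)*36 + (1 + 121 - 55) = -4*36 + 67 = -144 + 67 = -77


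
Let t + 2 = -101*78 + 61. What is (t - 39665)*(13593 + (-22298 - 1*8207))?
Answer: 803049408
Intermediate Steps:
t = -7819 (t = -2 + (-101*78 + 61) = -2 + (-7878 + 61) = -2 - 7817 = -7819)
(t - 39665)*(13593 + (-22298 - 1*8207)) = (-7819 - 39665)*(13593 + (-22298 - 1*8207)) = -47484*(13593 + (-22298 - 8207)) = -47484*(13593 - 30505) = -47484*(-16912) = 803049408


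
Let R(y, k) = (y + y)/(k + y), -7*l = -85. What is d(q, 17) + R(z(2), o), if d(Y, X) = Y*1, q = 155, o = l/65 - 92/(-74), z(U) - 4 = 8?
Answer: 2363251/15073 ≈ 156.79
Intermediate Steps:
l = 85/7 (l = -⅐*(-85) = 85/7 ≈ 12.143)
z(U) = 12 (z(U) = 4 + 8 = 12)
o = 4815/3367 (o = (85/7)/65 - 92/(-74) = (85/7)*(1/65) - 92*(-1/74) = 17/91 + 46/37 = 4815/3367 ≈ 1.4301)
d(Y, X) = Y
R(y, k) = 2*y/(k + y) (R(y, k) = (2*y)/(k + y) = 2*y/(k + y))
d(q, 17) + R(z(2), o) = 155 + 2*12/(4815/3367 + 12) = 155 + 2*12/(45219/3367) = 155 + 2*12*(3367/45219) = 155 + 26936/15073 = 2363251/15073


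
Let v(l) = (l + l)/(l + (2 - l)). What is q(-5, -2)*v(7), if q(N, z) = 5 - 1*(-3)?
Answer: 56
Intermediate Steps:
q(N, z) = 8 (q(N, z) = 5 + 3 = 8)
v(l) = l (v(l) = (2*l)/2 = (2*l)*(½) = l)
q(-5, -2)*v(7) = 8*7 = 56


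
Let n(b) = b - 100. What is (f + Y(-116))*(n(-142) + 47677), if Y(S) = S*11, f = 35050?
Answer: 1602069690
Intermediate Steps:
n(b) = -100 + b
Y(S) = 11*S
(f + Y(-116))*(n(-142) + 47677) = (35050 + 11*(-116))*((-100 - 142) + 47677) = (35050 - 1276)*(-242 + 47677) = 33774*47435 = 1602069690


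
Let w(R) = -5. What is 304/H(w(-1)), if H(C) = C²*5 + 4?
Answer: 304/129 ≈ 2.3566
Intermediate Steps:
H(C) = 4 + 5*C² (H(C) = 5*C² + 4 = 4 + 5*C²)
304/H(w(-1)) = 304/(4 + 5*(-5)²) = 304/(4 + 5*25) = 304/(4 + 125) = 304/129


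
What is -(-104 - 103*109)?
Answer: 11331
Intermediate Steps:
-(-104 - 103*109) = -(-104 - 11227) = -1*(-11331) = 11331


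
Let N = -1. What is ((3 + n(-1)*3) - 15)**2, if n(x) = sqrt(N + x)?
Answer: 126 - 72*I*sqrt(2) ≈ 126.0 - 101.82*I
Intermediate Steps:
n(x) = sqrt(-1 + x)
((3 + n(-1)*3) - 15)**2 = ((3 + sqrt(-1 - 1)*3) - 15)**2 = ((3 + sqrt(-2)*3) - 15)**2 = ((3 + (I*sqrt(2))*3) - 15)**2 = ((3 + 3*I*sqrt(2)) - 15)**2 = (-12 + 3*I*sqrt(2))**2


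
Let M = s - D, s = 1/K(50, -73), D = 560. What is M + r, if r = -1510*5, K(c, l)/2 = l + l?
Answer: -2368121/292 ≈ -8110.0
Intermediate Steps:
K(c, l) = 4*l (K(c, l) = 2*(l + l) = 2*(2*l) = 4*l)
s = -1/292 (s = 1/(4*(-73)) = 1/(-292) = -1/292 ≈ -0.0034247)
r = -7550
M = -163521/292 (M = -1/292 - 1*560 = -1/292 - 560 = -163521/292 ≈ -560.00)
M + r = -163521/292 - 7550 = -2368121/292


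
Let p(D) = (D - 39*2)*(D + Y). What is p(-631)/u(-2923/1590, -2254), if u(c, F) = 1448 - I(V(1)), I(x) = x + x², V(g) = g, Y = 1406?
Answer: -549475/1446 ≈ -380.00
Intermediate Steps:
p(D) = (-78 + D)*(1406 + D) (p(D) = (D - 39*2)*(D + 1406) = (D - 78)*(1406 + D) = (-78 + D)*(1406 + D))
u(c, F) = 1446 (u(c, F) = 1448 - (1 + 1) = 1448 - 2 = 1446)
p(-631)/u(-2923/1590, -2254) = (-109668 + (-631)² + 1328*(-631))/1446 = (-109668 + 398161 - 837968)*(1/1446) = -549475*1/1446 = -549475/1446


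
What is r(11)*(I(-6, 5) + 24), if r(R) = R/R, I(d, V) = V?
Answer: 29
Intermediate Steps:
r(R) = 1
r(11)*(I(-6, 5) + 24) = 1*(5 + 24) = 1*29 = 29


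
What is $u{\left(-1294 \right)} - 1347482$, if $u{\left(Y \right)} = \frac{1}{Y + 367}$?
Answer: $- \frac{1249115815}{927} \approx -1.3475 \cdot 10^{6}$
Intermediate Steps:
$u{\left(Y \right)} = \frac{1}{367 + Y}$
$u{\left(-1294 \right)} - 1347482 = \frac{1}{367 - 1294} - 1347482 = \frac{1}{-927} - 1347482 = - \frac{1}{927} - 1347482 = - \frac{1249115815}{927}$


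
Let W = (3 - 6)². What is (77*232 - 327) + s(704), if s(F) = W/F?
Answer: 12346057/704 ≈ 17537.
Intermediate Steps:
W = 9 (W = (-3)² = 9)
s(F) = 9/F
(77*232 - 327) + s(704) = (77*232 - 327) + 9/704 = (17864 - 327) + 9*(1/704) = 17537 + 9/704 = 12346057/704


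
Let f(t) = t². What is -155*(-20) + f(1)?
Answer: 3101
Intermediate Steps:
-155*(-20) + f(1) = -155*(-20) + 1² = 3100 + 1 = 3101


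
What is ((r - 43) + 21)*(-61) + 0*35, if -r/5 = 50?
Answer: 16592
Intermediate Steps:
r = -250 (r = -5*50 = -250)
((r - 43) + 21)*(-61) + 0*35 = ((-250 - 43) + 21)*(-61) + 0*35 = (-293 + 21)*(-61) + 0 = -272*(-61) + 0 = 16592 + 0 = 16592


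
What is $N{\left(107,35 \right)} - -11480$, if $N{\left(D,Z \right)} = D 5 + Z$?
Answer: $12050$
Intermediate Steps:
$N{\left(D,Z \right)} = Z + 5 D$ ($N{\left(D,Z \right)} = 5 D + Z = Z + 5 D$)
$N{\left(107,35 \right)} - -11480 = \left(35 + 5 \cdot 107\right) - -11480 = \left(35 + 535\right) + 11480 = 570 + 11480 = 12050$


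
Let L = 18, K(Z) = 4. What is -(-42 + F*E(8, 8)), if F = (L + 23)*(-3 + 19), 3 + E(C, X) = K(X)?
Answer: -614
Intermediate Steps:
E(C, X) = 1 (E(C, X) = -3 + 4 = 1)
F = 656 (F = (18 + 23)*(-3 + 19) = 41*16 = 656)
-(-42 + F*E(8, 8)) = -(-42 + 656*1) = -(-42 + 656) = -1*614 = -614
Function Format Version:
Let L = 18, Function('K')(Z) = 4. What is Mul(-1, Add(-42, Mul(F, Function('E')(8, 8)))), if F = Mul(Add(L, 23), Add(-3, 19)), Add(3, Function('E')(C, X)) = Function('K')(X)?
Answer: -614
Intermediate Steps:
Function('E')(C, X) = 1 (Function('E')(C, X) = Add(-3, 4) = 1)
F = 656 (F = Mul(Add(18, 23), Add(-3, 19)) = Mul(41, 16) = 656)
Mul(-1, Add(-42, Mul(F, Function('E')(8, 8)))) = Mul(-1, Add(-42, Mul(656, 1))) = Mul(-1, Add(-42, 656)) = Mul(-1, 614) = -614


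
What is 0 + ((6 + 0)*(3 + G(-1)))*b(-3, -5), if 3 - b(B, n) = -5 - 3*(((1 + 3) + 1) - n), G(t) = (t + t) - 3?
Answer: -456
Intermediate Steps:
G(t) = -3 + 2*t (G(t) = 2*t - 3 = -3 + 2*t)
b(B, n) = 23 - 3*n (b(B, n) = 3 - (-5 - 3*(((1 + 3) + 1) - n)) = 3 - (-5 - 3*((4 + 1) - n)) = 3 - (-5 - 3*(5 - n)) = 3 - (-5 + (-15 + 3*n)) = 3 - (-20 + 3*n) = 3 + (20 - 3*n) = 23 - 3*n)
0 + ((6 + 0)*(3 + G(-1)))*b(-3, -5) = 0 + ((6 + 0)*(3 + (-3 + 2*(-1))))*(23 - 3*(-5)) = 0 + (6*(3 + (-3 - 2)))*(23 + 15) = 0 + (6*(3 - 5))*38 = 0 + (6*(-2))*38 = 0 - 12*38 = 0 - 456 = -456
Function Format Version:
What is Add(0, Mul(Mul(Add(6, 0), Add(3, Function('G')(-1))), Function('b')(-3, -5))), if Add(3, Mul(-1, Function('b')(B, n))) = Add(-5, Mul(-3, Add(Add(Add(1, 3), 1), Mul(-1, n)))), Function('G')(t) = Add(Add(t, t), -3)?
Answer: -456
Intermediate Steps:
Function('G')(t) = Add(-3, Mul(2, t)) (Function('G')(t) = Add(Mul(2, t), -3) = Add(-3, Mul(2, t)))
Function('b')(B, n) = Add(23, Mul(-3, n)) (Function('b')(B, n) = Add(3, Mul(-1, Add(-5, Mul(-3, Add(Add(Add(1, 3), 1), Mul(-1, n)))))) = Add(3, Mul(-1, Add(-5, Mul(-3, Add(Add(4, 1), Mul(-1, n)))))) = Add(3, Mul(-1, Add(-5, Mul(-3, Add(5, Mul(-1, n)))))) = Add(3, Mul(-1, Add(-5, Add(-15, Mul(3, n))))) = Add(3, Mul(-1, Add(-20, Mul(3, n)))) = Add(3, Add(20, Mul(-3, n))) = Add(23, Mul(-3, n)))
Add(0, Mul(Mul(Add(6, 0), Add(3, Function('G')(-1))), Function('b')(-3, -5))) = Add(0, Mul(Mul(Add(6, 0), Add(3, Add(-3, Mul(2, -1)))), Add(23, Mul(-3, -5)))) = Add(0, Mul(Mul(6, Add(3, Add(-3, -2))), Add(23, 15))) = Add(0, Mul(Mul(6, Add(3, -5)), 38)) = Add(0, Mul(Mul(6, -2), 38)) = Add(0, Mul(-12, 38)) = Add(0, -456) = -456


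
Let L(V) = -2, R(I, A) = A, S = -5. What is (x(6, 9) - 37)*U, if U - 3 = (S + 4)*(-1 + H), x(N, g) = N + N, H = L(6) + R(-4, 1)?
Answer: -125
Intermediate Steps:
H = -1 (H = -2 + 1 = -1)
x(N, g) = 2*N
U = 5 (U = 3 + (-5 + 4)*(-1 - 1) = 3 - 1*(-2) = 3 + 2 = 5)
(x(6, 9) - 37)*U = (2*6 - 37)*5 = (12 - 37)*5 = -25*5 = -125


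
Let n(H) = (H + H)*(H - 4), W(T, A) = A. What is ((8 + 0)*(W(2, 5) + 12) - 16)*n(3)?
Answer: -720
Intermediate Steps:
n(H) = 2*H*(-4 + H) (n(H) = (2*H)*(-4 + H) = 2*H*(-4 + H))
((8 + 0)*(W(2, 5) + 12) - 16)*n(3) = ((8 + 0)*(5 + 12) - 16)*(2*3*(-4 + 3)) = (8*17 - 16)*(2*3*(-1)) = (136 - 16)*(-6) = 120*(-6) = -720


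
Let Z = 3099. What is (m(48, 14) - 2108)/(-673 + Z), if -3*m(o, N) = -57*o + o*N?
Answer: -710/1213 ≈ -0.58533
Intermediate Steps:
m(o, N) = 19*o - N*o/3 (m(o, N) = -(-57*o + o*N)/3 = -(-57*o + N*o)/3 = 19*o - N*o/3)
(m(48, 14) - 2108)/(-673 + Z) = ((⅓)*48*(57 - 1*14) - 2108)/(-673 + 3099) = ((⅓)*48*(57 - 14) - 2108)/2426 = ((⅓)*48*43 - 2108)*(1/2426) = (688 - 2108)*(1/2426) = -1420*1/2426 = -710/1213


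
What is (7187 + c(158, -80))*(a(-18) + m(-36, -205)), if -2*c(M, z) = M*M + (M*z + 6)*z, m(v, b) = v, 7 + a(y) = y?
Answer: 31149955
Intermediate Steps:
a(y) = -7 + y
c(M, z) = -M²/2 - z*(6 + M*z)/2 (c(M, z) = -(M*M + (M*z + 6)*z)/2 = -(M² + (6 + M*z)*z)/2 = -(M² + z*(6 + M*z))/2 = -M²/2 - z*(6 + M*z)/2)
(7187 + c(158, -80))*(a(-18) + m(-36, -205)) = (7187 + (-3*(-80) - ½*158² - ½*158*(-80)²))*((-7 - 18) - 36) = (7187 + (240 - ½*24964 - ½*158*6400))*(-25 - 36) = (7187 + (240 - 12482 - 505600))*(-61) = (7187 - 517842)*(-61) = -510655*(-61) = 31149955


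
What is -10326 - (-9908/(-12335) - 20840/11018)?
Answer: -701614048362/67953515 ≈ -10325.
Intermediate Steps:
-10326 - (-9908/(-12335) - 20840/11018) = -10326 - (-9908*(-1/12335) - 20840*1/11018) = -10326 - (9908/12335 - 10420/5509) = -10326 - 1*(-73947528/67953515) = -10326 + 73947528/67953515 = -701614048362/67953515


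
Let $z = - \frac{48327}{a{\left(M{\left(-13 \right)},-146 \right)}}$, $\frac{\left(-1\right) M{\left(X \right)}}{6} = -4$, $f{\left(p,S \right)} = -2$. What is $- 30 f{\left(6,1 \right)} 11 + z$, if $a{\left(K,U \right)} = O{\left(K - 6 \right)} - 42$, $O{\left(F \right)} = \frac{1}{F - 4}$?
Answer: $\frac{1063998}{587} \approx 1812.6$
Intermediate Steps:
$M{\left(X \right)} = 24$ ($M{\left(X \right)} = \left(-6\right) \left(-4\right) = 24$)
$O{\left(F \right)} = \frac{1}{-4 + F}$
$a{\left(K,U \right)} = -42 + \frac{1}{-10 + K}$ ($a{\left(K,U \right)} = \frac{1}{-4 + \left(K - 6\right)} - 42 = \frac{1}{-4 + \left(-6 + K\right)} - 42 = \frac{1}{-10 + K} - 42 = -42 + \frac{1}{-10 + K}$)
$z = \frac{676578}{587}$ ($z = - \frac{48327}{\frac{1}{-10 + 24} \left(421 - 1008\right)} = - \frac{48327}{\frac{1}{14} \left(421 - 1008\right)} = - \frac{48327}{\frac{1}{14} \left(-587\right)} = - \frac{48327}{- \frac{587}{14}} = \left(-48327\right) \left(- \frac{14}{587}\right) = \frac{676578}{587} \approx 1152.6$)
$- 30 f{\left(6,1 \right)} 11 + z = \left(-30\right) \left(-2\right) 11 + \frac{676578}{587} = 60 \cdot 11 + \frac{676578}{587} = 660 + \frac{676578}{587} = \frac{1063998}{587}$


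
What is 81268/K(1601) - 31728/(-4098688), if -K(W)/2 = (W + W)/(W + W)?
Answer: -10409128529/256168 ≈ -40634.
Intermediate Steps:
K(W) = -2 (K(W) = -2*(W + W)/(W + W) = -2*2*W/(2*W) = -2*2*W*1/(2*W) = -2*1 = -2)
81268/K(1601) - 31728/(-4098688) = 81268/(-2) - 31728/(-4098688) = 81268*(-1/2) - 31728*(-1/4098688) = -40634 + 1983/256168 = -10409128529/256168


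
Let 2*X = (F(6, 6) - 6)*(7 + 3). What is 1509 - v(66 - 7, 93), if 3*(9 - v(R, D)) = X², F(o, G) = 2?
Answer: 4900/3 ≈ 1633.3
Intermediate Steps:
X = -20 (X = ((2 - 6)*(7 + 3))/2 = (-4*10)/2 = (½)*(-40) = -20)
v(R, D) = -373/3 (v(R, D) = 9 - ⅓*(-20)² = 9 - ⅓*400 = 9 - 400/3 = -373/3)
1509 - v(66 - 7, 93) = 1509 - 1*(-373/3) = 1509 + 373/3 = 4900/3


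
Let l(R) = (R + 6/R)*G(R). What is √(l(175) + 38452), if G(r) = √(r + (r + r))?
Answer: √(47103700 + 1072085*√21)/35 ≈ 206.06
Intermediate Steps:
G(r) = √3*√r (G(r) = √(r + 2*r) = √(3*r) = √3*√r)
l(R) = √3*√R*(R + 6/R) (l(R) = (R + 6/R)*(√3*√R) = √3*√R*(R + 6/R))
√(l(175) + 38452) = √(√3*(6 + 175²)/√175 + 38452) = √(√3*(√7/35)*(6 + 30625) + 38452) = √(√3*(√7/35)*30631 + 38452) = √(30631*√21/35 + 38452) = √(38452 + 30631*√21/35)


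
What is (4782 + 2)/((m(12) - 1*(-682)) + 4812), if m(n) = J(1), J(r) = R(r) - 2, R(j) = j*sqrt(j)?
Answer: 4784/5493 ≈ 0.87093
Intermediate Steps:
R(j) = j**(3/2)
J(r) = -2 + r**(3/2) (J(r) = r**(3/2) - 2 = -2 + r**(3/2))
m(n) = -1 (m(n) = -2 + 1**(3/2) = -2 + 1 = -1)
(4782 + 2)/((m(12) - 1*(-682)) + 4812) = (4782 + 2)/((-1 - 1*(-682)) + 4812) = 4784/((-1 + 682) + 4812) = 4784/(681 + 4812) = 4784/5493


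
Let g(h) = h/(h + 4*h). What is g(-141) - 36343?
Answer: -181714/5 ≈ -36343.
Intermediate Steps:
g(h) = ⅕ (g(h) = h/((5*h)) = h*(1/(5*h)) = ⅕)
g(-141) - 36343 = ⅕ - 36343 = -181714/5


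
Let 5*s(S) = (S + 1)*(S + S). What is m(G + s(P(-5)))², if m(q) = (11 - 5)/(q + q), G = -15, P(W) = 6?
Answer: 25/9 ≈ 2.7778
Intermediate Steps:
s(S) = 2*S*(1 + S)/5 (s(S) = ((S + 1)*(S + S))/5 = ((1 + S)*(2*S))/5 = (2*S*(1 + S))/5 = 2*S*(1 + S)/5)
m(q) = 3/q (m(q) = 6/((2*q)) = 6*(1/(2*q)) = 3/q)
m(G + s(P(-5)))² = (3/(-15 + (⅖)*6*(1 + 6)))² = (3/(-15 + (⅖)*6*7))² = (3/(-15 + 84/5))² = (3/(9/5))² = (3*(5/9))² = (5/3)² = 25/9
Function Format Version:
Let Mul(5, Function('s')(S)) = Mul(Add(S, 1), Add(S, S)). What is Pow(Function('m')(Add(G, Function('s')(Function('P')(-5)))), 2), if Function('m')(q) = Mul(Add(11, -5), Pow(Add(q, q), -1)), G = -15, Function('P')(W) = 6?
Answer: Rational(25, 9) ≈ 2.7778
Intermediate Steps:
Function('s')(S) = Mul(Rational(2, 5), S, Add(1, S)) (Function('s')(S) = Mul(Rational(1, 5), Mul(Add(S, 1), Add(S, S))) = Mul(Rational(1, 5), Mul(Add(1, S), Mul(2, S))) = Mul(Rational(1, 5), Mul(2, S, Add(1, S))) = Mul(Rational(2, 5), S, Add(1, S)))
Function('m')(q) = Mul(3, Pow(q, -1)) (Function('m')(q) = Mul(6, Pow(Mul(2, q), -1)) = Mul(6, Mul(Rational(1, 2), Pow(q, -1))) = Mul(3, Pow(q, -1)))
Pow(Function('m')(Add(G, Function('s')(Function('P')(-5)))), 2) = Pow(Mul(3, Pow(Add(-15, Mul(Rational(2, 5), 6, Add(1, 6))), -1)), 2) = Pow(Mul(3, Pow(Add(-15, Mul(Rational(2, 5), 6, 7)), -1)), 2) = Pow(Mul(3, Pow(Add(-15, Rational(84, 5)), -1)), 2) = Pow(Mul(3, Pow(Rational(9, 5), -1)), 2) = Pow(Mul(3, Rational(5, 9)), 2) = Pow(Rational(5, 3), 2) = Rational(25, 9)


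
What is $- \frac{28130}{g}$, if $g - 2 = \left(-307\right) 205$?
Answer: $\frac{28130}{62933} \approx 0.44698$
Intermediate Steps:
$g = -62933$ ($g = 2 - 62935 = -62933$)
$- \frac{28130}{g} = - \frac{28130}{-62933} = \left(-28130\right) \left(- \frac{1}{62933}\right) = \frac{28130}{62933}$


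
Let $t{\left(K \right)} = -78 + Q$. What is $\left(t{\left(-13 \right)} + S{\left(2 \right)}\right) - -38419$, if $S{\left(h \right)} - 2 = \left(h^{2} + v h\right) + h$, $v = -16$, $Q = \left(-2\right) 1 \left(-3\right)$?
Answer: $38323$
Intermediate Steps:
$Q = 6$ ($Q = \left(-2\right) \left(-3\right) = 6$)
$t{\left(K \right)} = -72$ ($t{\left(K \right)} = -78 + 6 = -72$)
$S{\left(h \right)} = 2 + h^{2} - 15 h$ ($S{\left(h \right)} = 2 + \left(\left(h^{2} - 16 h\right) + h\right) = 2 + \left(h^{2} - 15 h\right) = 2 + h^{2} - 15 h$)
$\left(t{\left(-13 \right)} + S{\left(2 \right)}\right) - -38419 = \left(-72 + \left(2 + 2^{2} - 30\right)\right) - -38419 = \left(-72 + \left(2 + 4 - 30\right)\right) + 38419 = \left(-72 - 24\right) + 38419 = -96 + 38419 = 38323$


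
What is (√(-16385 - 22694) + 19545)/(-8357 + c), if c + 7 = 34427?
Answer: 19545/26063 + I*√39079/26063 ≈ 0.74991 + 0.0075849*I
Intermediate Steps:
c = 34420 (c = -7 + 34427 = 34420)
(√(-16385 - 22694) + 19545)/(-8357 + c) = (√(-16385 - 22694) + 19545)/(-8357 + 34420) = (√(-39079) + 19545)/26063 = (I*√39079 + 19545)*(1/26063) = (19545 + I*√39079)*(1/26063) = 19545/26063 + I*√39079/26063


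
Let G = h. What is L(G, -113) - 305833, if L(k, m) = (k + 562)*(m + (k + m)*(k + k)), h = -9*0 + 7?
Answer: -1214526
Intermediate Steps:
h = 7 (h = 0 + 7 = 7)
G = 7
L(k, m) = (562 + k)*(m + 2*k*(k + m)) (L(k, m) = (562 + k)*(m + (k + m)*(2*k)) = (562 + k)*(m + 2*k*(k + m)))
L(G, -113) - 305833 = (2*7**3 + 562*(-113) + 1124*7**2 + 2*(-113)*7**2 + 1125*7*(-113)) - 305833 = (2*343 - 63506 + 1124*49 + 2*(-113)*49 - 889875) - 305833 = (686 - 63506 + 55076 - 11074 - 889875) - 305833 = -908693 - 305833 = -1214526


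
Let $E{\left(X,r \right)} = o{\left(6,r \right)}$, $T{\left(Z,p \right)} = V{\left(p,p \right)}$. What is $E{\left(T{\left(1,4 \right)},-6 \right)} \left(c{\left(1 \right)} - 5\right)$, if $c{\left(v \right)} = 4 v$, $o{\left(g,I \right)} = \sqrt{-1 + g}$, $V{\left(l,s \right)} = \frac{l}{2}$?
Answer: $- \sqrt{5} \approx -2.2361$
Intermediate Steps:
$V{\left(l,s \right)} = \frac{l}{2}$ ($V{\left(l,s \right)} = l \frac{1}{2} = \frac{l}{2}$)
$T{\left(Z,p \right)} = \frac{p}{2}$
$E{\left(X,r \right)} = \sqrt{5}$ ($E{\left(X,r \right)} = \sqrt{-1 + 6} = \sqrt{5}$)
$E{\left(T{\left(1,4 \right)},-6 \right)} \left(c{\left(1 \right)} - 5\right) = \sqrt{5} \left(4 \cdot 1 - 5\right) = \sqrt{5} \left(4 - 5\right) = \sqrt{5} \left(-1\right) = - \sqrt{5}$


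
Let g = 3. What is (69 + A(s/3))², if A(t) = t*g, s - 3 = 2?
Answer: 5476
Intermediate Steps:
s = 5 (s = 3 + 2 = 5)
A(t) = 3*t (A(t) = t*3 = 3*t)
(69 + A(s/3))² = (69 + 3*(5/3))² = (69 + 5)² = 74² = 5476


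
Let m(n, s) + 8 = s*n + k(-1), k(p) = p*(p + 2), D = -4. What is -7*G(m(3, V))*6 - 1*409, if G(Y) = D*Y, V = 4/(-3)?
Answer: -2593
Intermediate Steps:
V = -4/3 (V = 4*(-⅓) = -4/3 ≈ -1.3333)
k(p) = p*(2 + p)
m(n, s) = -9 + n*s (m(n, s) = -8 + (s*n - (2 - 1)) = -8 + (n*s - 1*1) = -8 + (n*s - 1) = -8 + (-1 + n*s) = -9 + n*s)
G(Y) = -4*Y
-7*G(m(3, V))*6 - 1*409 = -(-28)*(-9 + 3*(-4/3))*6 - 1*409 = -(-28)*(-9 - 4)*6 - 409 = -(-28)*(-13)*6 - 409 = -7*52*6 - 409 = -364*6 - 409 = -2184 - 409 = -2593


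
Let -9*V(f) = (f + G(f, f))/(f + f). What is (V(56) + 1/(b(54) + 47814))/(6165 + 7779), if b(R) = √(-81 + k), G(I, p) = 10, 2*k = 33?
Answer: (-11*√258 + 1051572*I)/(2342592*(√258 - 95628*I)) ≈ -4.6942e-6 - 2.5193e-13*I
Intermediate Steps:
k = 33/2 (k = (½)*33 = 33/2 ≈ 16.500)
b(R) = I*√258/2 (b(R) = √(-81 + 33/2) = √(-129/2) = I*√258/2)
V(f) = -(10 + f)/(18*f) (V(f) = -(f + 10)/(9*(f + f)) = -(10 + f)/(9*(2*f)) = -(10 + f)*1/(2*f)/9 = -(10 + f)/(18*f))
(V(56) + 1/(b(54) + 47814))/(6165 + 7779) = ((1/18)*(-10 - 1*56)/56 + 1/(I*√258/2 + 47814))/(6165 + 7779) = ((1/18)*(1/56)*(-10 - 56) + 1/(47814 + I*√258/2))/13944 = ((1/18)*(1/56)*(-66) + 1/(47814 + I*√258/2))*(1/13944) = (-11/168 + 1/(47814 + I*√258/2))*(1/13944) = -11/2342592 + 1/(13944*(47814 + I*√258/2))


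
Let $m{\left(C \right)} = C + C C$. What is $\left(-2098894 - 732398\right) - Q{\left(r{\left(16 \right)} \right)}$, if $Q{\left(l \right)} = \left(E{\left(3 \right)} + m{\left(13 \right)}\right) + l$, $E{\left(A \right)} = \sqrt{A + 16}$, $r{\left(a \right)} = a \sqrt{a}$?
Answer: $-2831538 - \sqrt{19} \approx -2.8315 \cdot 10^{6}$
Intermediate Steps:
$r{\left(a \right)} = a^{\frac{3}{2}}$
$m{\left(C \right)} = C + C^{2}$
$E{\left(A \right)} = \sqrt{16 + A}$
$Q{\left(l \right)} = 182 + l + \sqrt{19}$ ($Q{\left(l \right)} = \left(\sqrt{16 + 3} + 13 \left(1 + 13\right)\right) + l = \left(\sqrt{19} + 13 \cdot 14\right) + l = \left(\sqrt{19} + 182\right) + l = \left(182 + \sqrt{19}\right) + l = 182 + l + \sqrt{19}$)
$\left(-2098894 - 732398\right) - Q{\left(r{\left(16 \right)} \right)} = \left(-2098894 - 732398\right) - \left(182 + 16^{\frac{3}{2}} + \sqrt{19}\right) = -2831292 - \left(182 + 64 + \sqrt{19}\right) = -2831292 - \left(246 + \sqrt{19}\right) = -2831538 - \sqrt{19}$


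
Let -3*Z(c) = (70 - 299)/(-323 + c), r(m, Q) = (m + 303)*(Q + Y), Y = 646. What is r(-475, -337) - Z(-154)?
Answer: -76054559/1431 ≈ -53148.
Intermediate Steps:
r(m, Q) = (303 + m)*(646 + Q) (r(m, Q) = (m + 303)*(Q + 646) = (303 + m)*(646 + Q))
Z(c) = 229/(3*(-323 + c)) (Z(c) = -(70 - 299)/(3*(-323 + c)) = -(-229)/(3*(-323 + c)) = 229/(3*(-323 + c)))
r(-475, -337) - Z(-154) = (195738 + 303*(-337) + 646*(-475) - 337*(-475)) - 229/(3*(-323 - 154)) = (195738 - 102111 - 306850 + 160075) - 229/(3*(-477)) = -53148 - 229*(-1)/(3*477) = -53148 - 1*(-229/1431) = -53148 + 229/1431 = -76054559/1431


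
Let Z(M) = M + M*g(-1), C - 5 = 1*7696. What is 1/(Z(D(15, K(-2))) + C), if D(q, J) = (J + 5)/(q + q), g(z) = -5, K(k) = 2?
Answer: 15/115501 ≈ 0.00012987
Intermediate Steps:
D(q, J) = (5 + J)/(2*q) (D(q, J) = (5 + J)/((2*q)) = (5 + J)*(1/(2*q)) = (5 + J)/(2*q))
C = 7701 (C = 5 + 1*7696 = 5 + 7696 = 7701)
Z(M) = -4*M (Z(M) = M + M*(-5) = M - 5*M = -4*M)
1/(Z(D(15, K(-2))) + C) = 1/(-2*(5 + 2)/15 + 7701) = 1/(-2*7/15 + 7701) = 1/(-4*7/30 + 7701) = 1/(-14/15 + 7701) = 1/(115501/15) = 15/115501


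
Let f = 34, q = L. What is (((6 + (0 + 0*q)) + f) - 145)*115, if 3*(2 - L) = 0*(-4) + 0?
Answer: -12075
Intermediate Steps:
L = 2 (L = 2 - (0*(-4) + 0)/3 = 2 - (0 + 0)/3 = 2 - 1/3*0 = 2 + 0 = 2)
q = 2
(((6 + (0 + 0*q)) + f) - 145)*115 = (((6 + (0 + 0*2)) + 34) - 145)*115 = (((6 + (0 + 0)) + 34) - 145)*115 = (((6 + 0) + 34) - 145)*115 = ((6 + 34) - 145)*115 = (40 - 145)*115 = -105*115 = -12075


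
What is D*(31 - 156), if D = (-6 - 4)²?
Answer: -12500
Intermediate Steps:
D = 100 (D = (-10)² = 100)
D*(31 - 156) = 100*(31 - 156) = 100*(-125) = -12500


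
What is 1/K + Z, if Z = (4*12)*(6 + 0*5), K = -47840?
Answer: 13777919/47840 ≈ 288.00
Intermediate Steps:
Z = 288 (Z = 48*(6 + 0) = 48*6 = 288)
1/K + Z = 1/(-47840) + 288 = -1/47840 + 288 = 13777919/47840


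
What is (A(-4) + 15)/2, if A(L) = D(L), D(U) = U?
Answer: 11/2 ≈ 5.5000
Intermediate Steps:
A(L) = L
(A(-4) + 15)/2 = (-4 + 15)/2 = (½)*11 = 11/2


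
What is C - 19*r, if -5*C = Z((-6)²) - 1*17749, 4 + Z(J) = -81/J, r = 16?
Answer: 64941/20 ≈ 3247.1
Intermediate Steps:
Z(J) = -4 - 81/J
C = 71021/20 (C = -((-4 - 81/((-6)²)) - 1*17749)/5 = -((-4 - 81/36) - 17749)/5 = -((-4 - 81*1/36) - 17749)/5 = -((-4 - 9/4) - 17749)/5 = -(-25/4 - 17749)/5 = -⅕*(-71021/4) = 71021/20 ≈ 3551.1)
C - 19*r = 71021/20 - 19*16 = 71021/20 - 1*304 = 71021/20 - 304 = 64941/20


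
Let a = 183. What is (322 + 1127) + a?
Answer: 1632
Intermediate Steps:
(322 + 1127) + a = (322 + 1127) + 183 = 1449 + 183 = 1632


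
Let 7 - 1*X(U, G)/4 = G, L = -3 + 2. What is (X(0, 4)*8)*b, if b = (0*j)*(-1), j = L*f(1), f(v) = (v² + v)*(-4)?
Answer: 0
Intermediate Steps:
L = -1
f(v) = -4*v - 4*v² (f(v) = (v + v²)*(-4) = -4*v - 4*v²)
X(U, G) = 28 - 4*G
j = 8 (j = -(-4)*(1 + 1) = -(-4)*2 = -1*(-8) = 8)
b = 0 (b = (0*8)*(-1) = 0*(-1) = 0)
(X(0, 4)*8)*b = ((28 - 4*4)*8)*0 = ((28 - 16)*8)*0 = (12*8)*0 = 96*0 = 0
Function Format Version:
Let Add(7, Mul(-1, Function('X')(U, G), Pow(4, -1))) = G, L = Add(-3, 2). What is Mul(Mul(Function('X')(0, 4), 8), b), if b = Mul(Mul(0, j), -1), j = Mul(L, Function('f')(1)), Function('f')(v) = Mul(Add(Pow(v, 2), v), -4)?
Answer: 0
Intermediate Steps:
L = -1
Function('f')(v) = Add(Mul(-4, v), Mul(-4, Pow(v, 2))) (Function('f')(v) = Mul(Add(v, Pow(v, 2)), -4) = Add(Mul(-4, v), Mul(-4, Pow(v, 2))))
Function('X')(U, G) = Add(28, Mul(-4, G))
j = 8 (j = Mul(-1, Mul(-4, 1, Add(1, 1))) = Mul(-1, Mul(-4, 1, 2)) = Mul(-1, -8) = 8)
b = 0 (b = Mul(Mul(0, 8), -1) = Mul(0, -1) = 0)
Mul(Mul(Function('X')(0, 4), 8), b) = Mul(Mul(Add(28, Mul(-4, 4)), 8), 0) = Mul(Mul(Add(28, -16), 8), 0) = Mul(Mul(12, 8), 0) = Mul(96, 0) = 0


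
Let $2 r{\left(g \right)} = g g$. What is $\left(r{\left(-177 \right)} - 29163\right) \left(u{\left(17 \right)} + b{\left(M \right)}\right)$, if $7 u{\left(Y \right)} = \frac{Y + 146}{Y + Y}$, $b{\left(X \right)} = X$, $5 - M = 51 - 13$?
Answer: $\frac{207633927}{476} \approx 4.3621 \cdot 10^{5}$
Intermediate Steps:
$M = -33$ ($M = 5 - \left(51 - 13\right) = 5 - 38 = -33$)
$r{\left(g \right)} = \frac{g^{2}}{2}$ ($r{\left(g \right)} = \frac{g g}{2} = \frac{g^{2}}{2}$)
$u{\left(Y \right)} = \frac{146 + Y}{14 Y}$ ($u{\left(Y \right)} = \frac{\left(Y + 146\right) \frac{1}{Y + Y}}{7} = \frac{\left(146 + Y\right) \frac{1}{2 Y}}{7} = \frac{\frac{1}{2} \frac{1}{Y} \left(146 + Y\right)}{7} = \frac{146 + Y}{14 Y}$)
$\left(r{\left(-177 \right)} - 29163\right) \left(u{\left(17 \right)} + b{\left(M \right)}\right) = \left(\frac{\left(-177\right)^{2}}{2} - 29163\right) \left(\frac{146 + 17}{14 \cdot 17} - 33\right) = \left(\frac{1}{2} \cdot 31329 - 29163\right) \left(\frac{1}{14} \cdot \frac{1}{17} \cdot 163 - 33\right) = \left(\frac{31329}{2} - 29163\right) \left(\frac{163}{238} - 33\right) = \left(- \frac{26997}{2}\right) \left(- \frac{7691}{238}\right) = \frac{207633927}{476}$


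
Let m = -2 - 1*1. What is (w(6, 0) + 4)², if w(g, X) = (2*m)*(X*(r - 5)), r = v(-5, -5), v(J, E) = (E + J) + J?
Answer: 16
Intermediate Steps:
v(J, E) = E + 2*J
r = -15 (r = -5 + 2*(-5) = -5 - 10 = -15)
m = -3 (m = -2 - 1 = -3)
w(g, X) = 120*X (w(g, X) = (2*(-3))*(X*(-15 - 5)) = -6*X*(-20) = -(-120)*X = 120*X)
(w(6, 0) + 4)² = (120*0 + 4)² = (0 + 4)² = 4² = 16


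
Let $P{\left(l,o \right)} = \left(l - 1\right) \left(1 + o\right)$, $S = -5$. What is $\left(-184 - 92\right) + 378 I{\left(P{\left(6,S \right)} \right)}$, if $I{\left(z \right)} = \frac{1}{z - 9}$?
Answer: $- \frac{8382}{29} \approx -289.03$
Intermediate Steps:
$P{\left(l,o \right)} = \left(1 + o\right) \left(-1 + l\right)$ ($P{\left(l,o \right)} = \left(-1 + l\right) \left(1 + o\right) = \left(1 + o\right) \left(-1 + l\right)$)
$I{\left(z \right)} = \frac{1}{-9 + z}$
$\left(-184 - 92\right) + 378 I{\left(P{\left(6,S \right)} \right)} = \left(-184 - 92\right) + \frac{378}{-9 + \left(-1 + 6 - -5 + 6 \left(-5\right)\right)} = \left(-184 - 92\right) + \frac{378}{-9 + \left(-1 + 6 + 5 - 30\right)} = -276 + \frac{378}{-9 - 20} = -276 + \frac{378}{-29} = -276 + 378 \left(- \frac{1}{29}\right) = -276 - \frac{378}{29} = - \frac{8382}{29}$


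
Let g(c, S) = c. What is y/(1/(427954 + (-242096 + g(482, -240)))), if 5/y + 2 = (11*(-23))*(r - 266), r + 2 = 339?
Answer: -186340/3593 ≈ -51.862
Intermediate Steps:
r = 337 (r = -2 + 339 = 337)
y = -1/3593 (y = 5/(-2 + (11*(-23))*(337 - 266)) = 5/(-2 - 253*71) = 5/(-2 - 17963) = 5/(-17965) = 5*(-1/17965) = -1/3593 ≈ -0.00027832)
y/(1/(427954 + (-242096 + g(482, -240)))) = -1/(3593*(1/(427954 + (-242096 + 482)))) = -1/(3593*(1/(427954 - 241614))) = -1/(3593*(1/186340)) = -1/(3593*1/186340) = -1/3593*186340 = -186340/3593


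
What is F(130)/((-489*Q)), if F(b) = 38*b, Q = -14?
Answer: 2470/3423 ≈ 0.72159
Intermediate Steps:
F(130)/((-489*Q)) = (38*130)/((-489*(-14))) = 4940/6846 = 4940*(1/6846) = 2470/3423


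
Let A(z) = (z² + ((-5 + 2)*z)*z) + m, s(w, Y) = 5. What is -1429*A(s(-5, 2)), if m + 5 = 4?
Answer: 72879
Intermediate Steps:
m = -1 (m = -5 + 4 = -1)
A(z) = -1 - 2*z² (A(z) = (z² + ((-5 + 2)*z)*z) - 1 = (z² + (-3*z)*z) - 1 = (z² - 3*z²) - 1 = -2*z² - 1 = -1 - 2*z²)
-1429*A(s(-5, 2)) = -1429*(-1 - 2*5²) = -1429*(-1 - 2*25) = -1429*(-1 - 50) = -1429*(-51) = 72879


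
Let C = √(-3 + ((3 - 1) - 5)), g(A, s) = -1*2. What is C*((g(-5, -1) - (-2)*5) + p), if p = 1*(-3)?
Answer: 5*I*√6 ≈ 12.247*I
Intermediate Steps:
g(A, s) = -2
C = I*√6 (C = √(-3 + (2 - 5)) = √(-3 - 3) = √(-6) = I*√6 ≈ 2.4495*I)
p = -3
C*((g(-5, -1) - (-2)*5) + p) = (I*√6)*((-2 - (-2)*5) - 3) = (I*√6)*((-2 - 1*(-10)) - 3) = (I*√6)*((-2 + 10) - 3) = (I*√6)*(8 - 3) = (I*√6)*5 = 5*I*√6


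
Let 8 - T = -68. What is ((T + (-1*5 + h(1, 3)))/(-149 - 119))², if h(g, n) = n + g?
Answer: 5625/71824 ≈ 0.078316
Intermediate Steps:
T = 76 (T = 8 - 1*(-68) = 8 + 68 = 76)
h(g, n) = g + n
((T + (-1*5 + h(1, 3)))/(-149 - 119))² = ((76 + (-1*5 + (1 + 3)))/(-149 - 119))² = ((76 + (-5 + 4))/(-268))² = ((76 - 1)*(-1/268))² = (75*(-1/268))² = (-75/268)² = 5625/71824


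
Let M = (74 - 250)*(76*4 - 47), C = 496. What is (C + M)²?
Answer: 2001309696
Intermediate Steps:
M = -45232 (M = -176*(304 - 47) = -176*257 = -45232)
(C + M)² = (496 - 45232)² = (-44736)² = 2001309696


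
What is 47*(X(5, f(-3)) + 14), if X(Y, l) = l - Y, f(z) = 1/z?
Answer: 1222/3 ≈ 407.33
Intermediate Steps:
f(z) = 1/z
47*(X(5, f(-3)) + 14) = 47*((1/(-3) - 1*5) + 14) = 47*((-1/3 - 5) + 14) = 47*(-16/3 + 14) = 47*(26/3) = 1222/3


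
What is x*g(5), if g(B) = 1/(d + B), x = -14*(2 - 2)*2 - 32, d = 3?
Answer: -4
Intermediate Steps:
x = -32 (x = -0*2 - 32 = -14*0 - 32 = 0 - 32 = -32)
g(B) = 1/(3 + B)
x*g(5) = -32/(3 + 5) = -32/8 = -32*⅛ = -4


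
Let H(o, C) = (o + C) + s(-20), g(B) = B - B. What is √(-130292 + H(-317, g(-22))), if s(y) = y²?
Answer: I*√130209 ≈ 360.84*I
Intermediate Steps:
g(B) = 0
H(o, C) = 400 + C + o (H(o, C) = (o + C) + (-20)² = (C + o) + 400 = 400 + C + o)
√(-130292 + H(-317, g(-22))) = √(-130292 + (400 + 0 - 317)) = √(-130292 + 83) = √(-130209) = I*√130209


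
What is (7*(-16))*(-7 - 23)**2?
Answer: -100800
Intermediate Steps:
(7*(-16))*(-7 - 23)**2 = -112*(-30)**2 = -112*900 = -100800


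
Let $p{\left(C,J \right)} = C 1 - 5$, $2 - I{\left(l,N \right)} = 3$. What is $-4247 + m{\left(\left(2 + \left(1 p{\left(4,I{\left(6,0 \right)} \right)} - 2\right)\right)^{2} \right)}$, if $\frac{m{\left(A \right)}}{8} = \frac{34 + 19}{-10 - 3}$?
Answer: $- \frac{55635}{13} \approx -4279.6$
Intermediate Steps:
$I{\left(l,N \right)} = -1$ ($I{\left(l,N \right)} = 2 - 3 = -1$)
$p{\left(C,J \right)} = -5 + C$ ($p{\left(C,J \right)} = C - 5 = -5 + C$)
$m{\left(A \right)} = - \frac{424}{13}$ ($m{\left(A \right)} = 8 \frac{34 + 19}{-10 - 3} = 8 \frac{53}{-13} = 8 \cdot 53 \left(- \frac{1}{13}\right) = 8 \left(- \frac{53}{13}\right) = - \frac{424}{13}$)
$-4247 + m{\left(\left(2 + \left(1 p{\left(4,I{\left(6,0 \right)} \right)} - 2\right)\right)^{2} \right)} = -4247 - \frac{424}{13} = - \frac{55635}{13}$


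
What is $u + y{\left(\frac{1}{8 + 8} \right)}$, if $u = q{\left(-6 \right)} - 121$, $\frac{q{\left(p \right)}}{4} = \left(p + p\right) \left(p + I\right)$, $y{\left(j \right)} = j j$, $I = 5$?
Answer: $- \frac{18687}{256} \approx -72.996$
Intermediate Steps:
$y{\left(j \right)} = j^{2}$
$q{\left(p \right)} = 8 p \left(5 + p\right)$ ($q{\left(p \right)} = 4 \left(p + p\right) \left(p + 5\right) = 4 \cdot 2 p \left(5 + p\right) = 8 p \left(5 + p\right)$)
$u = -73$ ($u = 8 \left(-6\right) \left(5 - 6\right) - 121 = 8 \left(-6\right) \left(-1\right) - 121 = 48 - 121 = -73$)
$u + y{\left(\frac{1}{8 + 8} \right)} = -73 + \left(\frac{1}{8 + 8}\right)^{2} = -73 + \left(\frac{1}{16}\right)^{2} = -73 + \frac{1}{256} = - \frac{18687}{256}$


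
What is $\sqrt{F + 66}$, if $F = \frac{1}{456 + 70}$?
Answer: $\frac{\sqrt{18261142}}{526} \approx 8.1242$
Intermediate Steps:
$F = \frac{1}{526} \approx 0.0019011$
$\sqrt{F + 66} = \sqrt{\frac{1}{526} + 66} = \sqrt{\frac{34717}{526}} = \frac{\sqrt{18261142}}{526}$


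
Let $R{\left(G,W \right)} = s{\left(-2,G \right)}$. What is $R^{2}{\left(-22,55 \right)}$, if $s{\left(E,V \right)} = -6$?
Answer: $36$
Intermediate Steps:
$R{\left(G,W \right)} = -6$
$R^{2}{\left(-22,55 \right)} = \left(-6\right)^{2} = 36$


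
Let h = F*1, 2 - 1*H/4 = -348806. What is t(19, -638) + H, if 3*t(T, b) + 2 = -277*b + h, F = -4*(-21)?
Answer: 1454168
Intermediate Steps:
H = 1395232 (H = 8 - 4*(-348806) = 8 + 1395224 = 1395232)
F = 84
h = 84 (h = 84*1 = 84)
t(T, b) = 82/3 - 277*b/3 (t(T, b) = -⅔ + (-277*b + 84)/3 = -⅔ + (84 - 277*b)/3 = -⅔ + (28 - 277*b/3) = 82/3 - 277*b/3)
t(19, -638) + H = (82/3 - 277/3*(-638)) + 1395232 = (82/3 + 176726/3) + 1395232 = 58936 + 1395232 = 1454168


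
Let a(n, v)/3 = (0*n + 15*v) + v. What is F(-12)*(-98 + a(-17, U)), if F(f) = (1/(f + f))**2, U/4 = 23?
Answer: 2159/288 ≈ 7.4965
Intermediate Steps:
U = 92 (U = 4*23 = 92)
F(f) = 1/(4*f**2) (F(f) = (1/(2*f))**2 = 1/(4*f**2))
a(n, v) = 48*v (a(n, v) = 3*((0*n + 15*v) + v) = 3*((0 + 15*v) + v) = 3*(15*v + v) = 3*(16*v) = 48*v)
F(-12)*(-98 + a(-17, U)) = ((1/4)/(-12)**2)*(-98 + 48*92) = ((1/4)*(1/144))*(-98 + 4416) = (1/576)*4318 = 2159/288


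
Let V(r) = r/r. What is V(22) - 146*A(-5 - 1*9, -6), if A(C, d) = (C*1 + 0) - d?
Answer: 1169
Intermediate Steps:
V(r) = 1
A(C, d) = C - d (A(C, d) = (C + 0) - d = C - d)
V(22) - 146*A(-5 - 1*9, -6) = 1 - 146*((-5 - 1*9) - 1*(-6)) = 1 - 146*((-5 - 9) + 6) = 1 - 146*(-14 + 6) = 1 - 146*(-8) = 1 + 1168 = 1169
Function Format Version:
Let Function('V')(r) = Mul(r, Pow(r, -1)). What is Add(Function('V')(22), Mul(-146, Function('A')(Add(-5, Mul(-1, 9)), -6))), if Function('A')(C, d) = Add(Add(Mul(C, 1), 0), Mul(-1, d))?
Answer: 1169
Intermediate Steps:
Function('V')(r) = 1
Function('A')(C, d) = Add(C, Mul(-1, d)) (Function('A')(C, d) = Add(Add(C, 0), Mul(-1, d)) = Add(C, Mul(-1, d)))
Add(Function('V')(22), Mul(-146, Function('A')(Add(-5, Mul(-1, 9)), -6))) = Add(1, Mul(-146, Add(Add(-5, Mul(-1, 9)), Mul(-1, -6)))) = Add(1, Mul(-146, Add(Add(-5, -9), 6))) = Add(1, Mul(-146, Add(-14, 6))) = Add(1, Mul(-146, -8)) = Add(1, 1168) = 1169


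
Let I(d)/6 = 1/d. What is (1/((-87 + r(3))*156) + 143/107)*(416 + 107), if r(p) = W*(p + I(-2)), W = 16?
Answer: 1014980347/1452204 ≈ 698.92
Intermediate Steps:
I(d) = 6/d
r(p) = -48 + 16*p (r(p) = 16*(p + 6/(-2)) = 16*(p + 6*(-1/2)) = 16*(p - 3) = 16*(-3 + p) = -48 + 16*p)
(1/((-87 + r(3))*156) + 143/107)*(416 + 107) = (1/((-87 + (-48 + 16*3))*156) + 143/107)*(416 + 107) = ((1/156)/(-87 + (-48 + 48)) + 143*(1/107))*523 = ((1/156)/(-87 + 0) + 143/107)*523 = ((1/156)/(-87) + 143/107)*523 = (-1/87*1/156 + 143/107)*523 = (-1/13572 + 143/107)*523 = (1940689/1452204)*523 = 1014980347/1452204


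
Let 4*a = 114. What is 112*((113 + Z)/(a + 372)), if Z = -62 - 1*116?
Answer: -14560/801 ≈ -18.177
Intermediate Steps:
a = 57/2 (a = (¼)*114 = 57/2 ≈ 28.500)
Z = -178 (Z = -62 - 116 = -178)
112*((113 + Z)/(a + 372)) = 112*((113 - 178)/(57/2 + 372)) = 112*(-65/801/2) = 112*(-65*2/801) = 112*(-130/801) = -14560/801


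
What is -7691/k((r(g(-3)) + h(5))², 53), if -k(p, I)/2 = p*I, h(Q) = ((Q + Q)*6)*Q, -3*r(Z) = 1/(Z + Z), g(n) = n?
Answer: 1245942/1546052453 ≈ 0.00080589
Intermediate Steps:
r(Z) = -1/(6*Z) (r(Z) = -1/(3*(Z + Z)) = -1/(2*Z)/3 = -1/(6*Z))
h(Q) = 12*Q² (h(Q) = ((2*Q)*6)*Q = (12*Q)*Q = 12*Q²)
k(p, I) = -2*I*p (k(p, I) = -2*p*I = -2*I*p)
-7691/k((r(g(-3)) + h(5))², 53) = -7691*(-1/(106*(-⅙/(-3) + 12*5²)²)) = -7691*(-1/(106*(-⅙*(-⅓) + 12*25)²)) = -7691*(-1/(106*(1/18 + 300)²)) = -7691/((-2*53*(5401/18)²)) = -7691/((-2*53*29170801/324)) = -7691/(-1546052453/162) = -7691*(-162/1546052453) = 1245942/1546052453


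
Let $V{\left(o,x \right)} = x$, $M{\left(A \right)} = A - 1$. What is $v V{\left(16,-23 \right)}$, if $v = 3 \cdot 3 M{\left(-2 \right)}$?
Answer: $621$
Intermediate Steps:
$M{\left(A \right)} = -1 + A$
$v = -27$ ($v = 3 \cdot 3 \left(-1 - 2\right) = 9 \left(-3\right) = -27$)
$v V{\left(16,-23 \right)} = \left(-27\right) \left(-23\right) = 621$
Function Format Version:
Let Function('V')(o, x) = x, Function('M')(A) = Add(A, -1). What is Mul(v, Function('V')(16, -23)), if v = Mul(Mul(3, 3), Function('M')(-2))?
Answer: 621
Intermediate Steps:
Function('M')(A) = Add(-1, A)
v = -27 (v = Mul(Mul(3, 3), Add(-1, -2)) = Mul(9, -3) = -27)
Mul(v, Function('V')(16, -23)) = Mul(-27, -23) = 621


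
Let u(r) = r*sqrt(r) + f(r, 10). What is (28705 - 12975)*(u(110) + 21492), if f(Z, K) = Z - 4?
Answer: 339736540 + 1730300*sqrt(110) ≈ 3.5788e+8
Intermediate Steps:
f(Z, K) = -4 + Z
u(r) = -4 + r + r**(3/2) (u(r) = r*sqrt(r) + (-4 + r) = r**(3/2) + (-4 + r) = -4 + r + r**(3/2))
(28705 - 12975)*(u(110) + 21492) = (28705 - 12975)*((-4 + 110 + 110**(3/2)) + 21492) = 15730*((-4 + 110 + 110*sqrt(110)) + 21492) = 15730*((106 + 110*sqrt(110)) + 21492) = 15730*(21598 + 110*sqrt(110)) = 339736540 + 1730300*sqrt(110)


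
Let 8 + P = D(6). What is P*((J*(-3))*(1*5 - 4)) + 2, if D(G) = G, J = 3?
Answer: 20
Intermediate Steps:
P = -2 (P = -8 + 6 = -2)
P*((J*(-3))*(1*5 - 4)) + 2 = -2*3*(-3)*(1*5 - 4) + 2 = -(-18)*(5 - 4) + 2 = -(-18) + 2 = -2*(-9) + 2 = 18 + 2 = 20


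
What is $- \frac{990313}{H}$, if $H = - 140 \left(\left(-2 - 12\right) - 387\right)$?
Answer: $- \frac{990313}{56140} \approx -17.64$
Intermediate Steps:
$H = 56140$ ($H = - 140 \left(\left(-2 - 12\right) - 387\right) = - 140 \left(-14 - 387\right) = \left(-140\right) \left(-401\right) = 56140$)
$- \frac{990313}{H} = - \frac{990313}{56140}$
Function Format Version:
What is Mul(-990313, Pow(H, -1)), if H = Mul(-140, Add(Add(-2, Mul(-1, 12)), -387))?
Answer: Rational(-990313, 56140) ≈ -17.640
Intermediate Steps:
H = 56140 (H = Mul(-140, Add(Add(-2, -12), -387)) = Mul(-140, Add(-14, -387)) = Mul(-140, -401) = 56140)
Mul(-990313, Pow(H, -1)) = Mul(-990313, Pow(56140, -1)) = Mul(-990313, Rational(1, 56140)) = Rational(-990313, 56140)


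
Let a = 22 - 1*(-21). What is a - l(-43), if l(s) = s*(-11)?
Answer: -430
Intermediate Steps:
a = 43 (a = 22 + 21 = 43)
l(s) = -11*s
a - l(-43) = 43 - (-11)*(-43) = 43 - 1*473 = 43 - 473 = -430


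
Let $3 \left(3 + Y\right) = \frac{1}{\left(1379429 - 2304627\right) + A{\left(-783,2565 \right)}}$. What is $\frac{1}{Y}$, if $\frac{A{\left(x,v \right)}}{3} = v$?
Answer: $- \frac{2752509}{8257528} \approx -0.33333$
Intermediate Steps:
$A{\left(x,v \right)} = 3 v$
$Y = - \frac{8257528}{2752509}$ ($Y = -3 + \frac{1}{3 \left(\left(1379429 - 2304627\right) + 3 \cdot 2565\right)} = -3 + \frac{1}{3 \left(-925198 + 7695\right)} = -3 + \frac{1}{3 \left(-917503\right)} = -3 + \frac{1}{3} \left(- \frac{1}{917503}\right) = -3 - \frac{1}{2752509} = - \frac{8257528}{2752509} \approx -3.0$)
$\frac{1}{Y} = \frac{1}{- \frac{8257528}{2752509}} = - \frac{2752509}{8257528}$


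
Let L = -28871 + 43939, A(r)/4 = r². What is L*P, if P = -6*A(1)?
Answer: -361632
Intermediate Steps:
A(r) = 4*r²
L = 15068
P = -24 (P = -24*1² = -24 ≈ -24.000)
L*P = 15068*(-24) = -361632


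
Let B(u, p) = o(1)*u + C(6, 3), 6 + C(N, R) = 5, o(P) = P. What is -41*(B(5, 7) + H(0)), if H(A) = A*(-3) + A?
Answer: -164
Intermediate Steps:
C(N, R) = -1 (C(N, R) = -6 + 5 = -1)
H(A) = -2*A (H(A) = -3*A + A = -2*A)
B(u, p) = -1 + u (B(u, p) = 1*u - 1 = u - 1 = -1 + u)
-41*(B(5, 7) + H(0)) = -41*((-1 + 5) - 2*0) = -41*(4 + 0) = -41*4 = -164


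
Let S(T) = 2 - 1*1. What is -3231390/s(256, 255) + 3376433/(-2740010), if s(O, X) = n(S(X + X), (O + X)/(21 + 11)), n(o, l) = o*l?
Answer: -5782266012287/28574390 ≈ -2.0236e+5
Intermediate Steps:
S(T) = 1 (S(T) = 2 - 1 = 1)
n(o, l) = l*o
s(O, X) = O/32 + X/32 (s(O, X) = ((O + X)/(21 + 11))*1 = ((O + X)/32)*1 = ((O + X)*(1/32))*1 = (O/32 + X/32)*1 = O/32 + X/32)
-3231390/s(256, 255) + 3376433/(-2740010) = -3231390/((1/32)*256 + (1/32)*255) + 3376433/(-2740010) = -3231390/(8 + 255/32) + 3376433*(-1/2740010) = -3231390/511/32 - 3376433/2740010 = -3231390*32/511 - 3376433/2740010 = -103404480/511 - 3376433/2740010 = -5782266012287/28574390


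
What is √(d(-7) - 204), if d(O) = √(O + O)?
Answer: √(-204 + I*√14) ≈ 0.131 + 14.283*I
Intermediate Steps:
d(O) = √2*√O (d(O) = √(2*O) = √2*√O)
√(d(-7) - 204) = √(√2*√(-7) - 204) = √(√2*(I*√7) - 204) = √(I*√14 - 204) = √(-204 + I*√14)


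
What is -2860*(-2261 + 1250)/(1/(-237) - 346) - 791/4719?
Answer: -3233882402753/386972157 ≈ -8356.9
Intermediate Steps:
-2860*(-2261 + 1250)/(1/(-237) - 346) - 791/4719 = -2860*(-1011/(-1/237 - 346)) - 791*1/4719 = -2860/((-82003/237*(-1/1011))) - 791/4719 = -2860/82003/239607 - 791/4719 = -2860*239607/82003 - 791/4719 = -685276020/82003 - 791/4719 = -3233882402753/386972157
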